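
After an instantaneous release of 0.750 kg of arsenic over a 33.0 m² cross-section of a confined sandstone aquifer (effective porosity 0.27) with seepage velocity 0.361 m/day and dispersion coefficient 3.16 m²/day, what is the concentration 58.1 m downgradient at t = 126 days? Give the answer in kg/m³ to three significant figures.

For an instantaneous plane source, C(x,t) = M/(n_e·A·√(4πDt)) · exp(−(x−vt)²/(4Dt)), with n_e·A the pore (flow) area.
Plume center vt = 0.361 × 126 = 45.486 m, so the well at 58.1 m is 12.614 m downgradient of the peak.
√(4πDt) = 70.73 m, giving peak height M/(n_e·A·√(4πDt)) = 0.750/(0.27 × 33.0 × 70.73) = 0.001190 kg/m³.
(x−vt)²/(4Dt) = (12.614)²/(4 × 3.16 × 126) = 0.09991; exp(−0.09991) = 0.9049.
C = 0.001190 × 0.9049 = 0.00108 kg/m³.

0.00108 kg/m³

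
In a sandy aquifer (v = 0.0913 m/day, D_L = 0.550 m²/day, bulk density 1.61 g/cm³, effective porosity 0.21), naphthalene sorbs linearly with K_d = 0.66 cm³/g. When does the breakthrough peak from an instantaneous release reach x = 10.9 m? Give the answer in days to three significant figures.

Retardation factor R = 1 + ρ_b·K_d/n = 1 + 1.61 × 0.66/0.21 = 6.060.
Sorption retards both mechanisms: v_R = v/R = 0.01507 m/day, D_R = D/R = 0.09076 m²/day.
Peak time from v_R²t² + 2D_R t − x² = 0: t = (√(D_R² + v_R²x²) − D_R)/v_R².
√(D_R² + v_R²x²) = √(0.09076² + 0.01507² × 10.9²) = 0.1877; v_R² = 0.0002271.
t = (0.1877 − 0.09076)/0.0002271 = 427 days.

427 days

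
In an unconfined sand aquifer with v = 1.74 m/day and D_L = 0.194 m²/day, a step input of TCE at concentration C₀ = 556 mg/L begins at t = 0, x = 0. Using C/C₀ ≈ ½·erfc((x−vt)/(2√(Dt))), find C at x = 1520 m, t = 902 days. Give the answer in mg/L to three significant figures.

For a continuous step input, C/C₀ ≈ ½·erfc((x−vt)/(2√(Dt))).
vt = 1.74 × 902 = 1569.48 m and 2√(Dt) = 2√(0.194 × 902) = 26.46 m.
Argument (x−vt)/(2√(Dt)) = (1520 − 1569.48)/26.46 = -1.870; ½·erfc(-1.870) = 0.9959.
C = 556 × 0.9959 = 554 mg/L.

554 mg/L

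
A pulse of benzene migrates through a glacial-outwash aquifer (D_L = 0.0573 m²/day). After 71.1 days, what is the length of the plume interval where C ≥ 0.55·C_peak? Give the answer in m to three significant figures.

6.24 m

The plume is Gaussian with σ = √(2Dt) = √(2 × 0.0573 × 71.1) = 2.854 m.
C/C_peak = exp(−Δx²/(2σ²)) = 0.55 ⇒ Δx = σ·√(−2 ln 0.55) = 2.854 × 1.093 = 3.119 m.
Width = 2Δx = 6.24 m.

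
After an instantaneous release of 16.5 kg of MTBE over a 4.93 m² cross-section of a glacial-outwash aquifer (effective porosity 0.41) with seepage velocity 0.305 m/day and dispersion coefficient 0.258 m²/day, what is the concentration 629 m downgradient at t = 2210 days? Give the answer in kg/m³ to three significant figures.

0.0396 kg/m³

For an instantaneous plane source, C(x,t) = M/(n_e·A·√(4πDt)) · exp(−(x−vt)²/(4Dt)), with n_e·A the pore (flow) area.
Plume center vt = 0.305 × 2210 = 674.05 m, so the well at 629 m is 45.05 m upgradient of the peak.
√(4πDt) = 84.65 m, giving peak height M/(n_e·A·√(4πDt)) = 16.5/(0.41 × 4.93 × 84.65) = 0.09643 kg/m³.
(x−vt)²/(4Dt) = (-45.05)²/(4 × 0.258 × 2210) = 0.8899; exp(−0.8899) = 0.4107.
C = 0.09643 × 0.4107 = 0.0396 kg/m³.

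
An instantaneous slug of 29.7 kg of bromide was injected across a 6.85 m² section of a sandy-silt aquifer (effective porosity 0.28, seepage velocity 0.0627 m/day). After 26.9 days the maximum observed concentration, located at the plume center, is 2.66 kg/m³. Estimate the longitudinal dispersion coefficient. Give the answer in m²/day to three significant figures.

At the plume center C_max = M/(n_e·A·√(4πDt)), so D = M²/(4πt·(n_e·A·C_max)²).
n_e·A·C_max = 0.28 × 6.85 × 2.66 = 5.102 kg/m.
D = 29.7²/(4π × 26.9 × 5.102²) = 0.100 m²/day.

0.100 m²/day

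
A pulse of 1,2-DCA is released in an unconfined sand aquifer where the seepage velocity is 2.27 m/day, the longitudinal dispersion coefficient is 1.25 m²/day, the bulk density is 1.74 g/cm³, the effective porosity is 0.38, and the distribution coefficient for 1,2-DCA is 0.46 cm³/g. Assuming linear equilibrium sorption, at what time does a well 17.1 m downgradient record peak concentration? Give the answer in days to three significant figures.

Retardation factor R = 1 + ρ_b·K_d/n = 1 + 1.74 × 0.46/0.38 = 3.106.
Sorption retards both mechanisms: v_R = v/R = 0.7308 m/day, D_R = D/R = 0.4024 m²/day.
Peak time from v_R²t² + 2D_R t − x² = 0: t = (√(D_R² + v_R²x²) − D_R)/v_R².
√(D_R² + v_R²x²) = √(0.4024² + 0.7308² × 17.1²) = 12.50; v_R² = 0.5341.
t = (12.50 − 0.4024)/0.5341 = 22.7 days.

22.7 days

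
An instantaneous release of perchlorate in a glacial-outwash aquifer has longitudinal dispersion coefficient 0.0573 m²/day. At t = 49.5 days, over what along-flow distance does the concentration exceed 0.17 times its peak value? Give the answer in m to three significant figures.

8.97 m

The plume is Gaussian with σ = √(2Dt) = √(2 × 0.0573 × 49.5) = 2.382 m.
C/C_peak = exp(−Δx²/(2σ²)) = 0.17 ⇒ Δx = σ·√(−2 ln 0.17) = 2.382 × 1.883 = 4.485 m.
Width = 2Δx = 8.97 m.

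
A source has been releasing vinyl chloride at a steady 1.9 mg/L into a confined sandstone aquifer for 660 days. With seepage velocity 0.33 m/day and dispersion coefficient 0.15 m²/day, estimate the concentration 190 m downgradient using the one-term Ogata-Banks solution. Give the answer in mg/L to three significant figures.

1.85 mg/L

For a continuous step input, C/C₀ ≈ ½·erfc((x−vt)/(2√(Dt))).
vt = 0.33 × 660 = 217.8 m and 2√(Dt) = 2√(0.15 × 660) = 19.90 m.
Argument (x−vt)/(2√(Dt)) = (190 − 217.8)/19.90 = -1.397; ½·erfc(-1.397) = 0.9759.
C = 1.9 × 0.9759 = 1.85 mg/L.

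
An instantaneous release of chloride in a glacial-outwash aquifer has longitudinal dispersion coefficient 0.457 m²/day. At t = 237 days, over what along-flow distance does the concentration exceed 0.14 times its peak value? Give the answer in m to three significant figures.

58.4 m

The plume is Gaussian with σ = √(2Dt) = √(2 × 0.457 × 237) = 14.72 m.
C/C_peak = exp(−Δx²/(2σ²)) = 0.14 ⇒ Δx = σ·√(−2 ln 0.14) = 14.72 × 1.983 = 29.19 m.
Width = 2Δx = 58.4 m.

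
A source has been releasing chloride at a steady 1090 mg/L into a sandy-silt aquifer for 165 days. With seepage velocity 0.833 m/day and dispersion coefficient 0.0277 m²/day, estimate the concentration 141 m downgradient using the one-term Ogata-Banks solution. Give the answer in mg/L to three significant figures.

For a continuous step input, C/C₀ ≈ ½·erfc((x−vt)/(2√(Dt))).
vt = 0.833 × 165 = 137.445 m and 2√(Dt) = 2√(0.0277 × 165) = 4.276 m.
Argument (x−vt)/(2√(Dt)) = (141 − 137.445)/4.276 = 0.8314; ½·erfc(0.8314) = 0.1198.
C = 1090 × 0.1198 = 131 mg/L.

131 mg/L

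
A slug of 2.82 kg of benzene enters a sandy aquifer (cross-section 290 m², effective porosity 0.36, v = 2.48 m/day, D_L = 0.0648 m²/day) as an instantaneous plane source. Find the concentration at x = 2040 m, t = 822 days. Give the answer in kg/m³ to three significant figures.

0.00103 kg/m³

For an instantaneous plane source, C(x,t) = M/(n_e·A·√(4πDt)) · exp(−(x−vt)²/(4Dt)), with n_e·A the pore (flow) area.
Plume center vt = 2.48 × 822 = 2038.56 m, so the well at 2040 m is 1.44 m downgradient of the peak.
√(4πDt) = 25.87 m, giving peak height M/(n_e·A·√(4πDt)) = 2.82/(0.36 × 290 × 25.87) = 0.001044 kg/m³.
(x−vt)²/(4Dt) = (1.44)²/(4 × 0.0648 × 822) = 0.009732; exp(−0.009732) = 0.9903.
C = 0.001044 × 0.9903 = 0.00103 kg/m³.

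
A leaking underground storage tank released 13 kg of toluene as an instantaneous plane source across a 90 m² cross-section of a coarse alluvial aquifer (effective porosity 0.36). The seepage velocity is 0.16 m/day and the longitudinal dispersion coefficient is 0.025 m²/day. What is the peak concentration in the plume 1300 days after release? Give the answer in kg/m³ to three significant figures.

The peak of an instantaneous 1D plume sits at x = vt; there the Gaussian factor is 1 and C_max = M/(n_e·A·√(4πDt)), where n_e·A is the pore area the mass is dissolved in.
√(4πDt) = √(4π × 0.025 × 1300) = 20.21 m, so C_max = 13/(0.36 × 90 × 20.21) = 0.0199 kg/m³.

0.0199 kg/m³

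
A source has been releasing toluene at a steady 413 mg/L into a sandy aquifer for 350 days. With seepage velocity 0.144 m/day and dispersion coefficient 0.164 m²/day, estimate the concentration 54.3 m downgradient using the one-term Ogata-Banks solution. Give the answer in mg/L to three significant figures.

For a continuous step input, C/C₀ ≈ ½·erfc((x−vt)/(2√(Dt))).
vt = 0.144 × 350 = 50.4 m and 2√(Dt) = 2√(0.164 × 350) = 15.15 m.
Argument (x−vt)/(2√(Dt)) = (54.3 − 50.4)/15.15 = 0.2574; ½·erfc(0.2574) = 0.3579.
C = 413 × 0.3579 = 148 mg/L.

148 mg/L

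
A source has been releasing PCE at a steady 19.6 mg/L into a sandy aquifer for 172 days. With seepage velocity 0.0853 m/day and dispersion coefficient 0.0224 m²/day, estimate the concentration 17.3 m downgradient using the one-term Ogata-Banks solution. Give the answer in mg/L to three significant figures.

3.37 mg/L

For a continuous step input, C/C₀ ≈ ½·erfc((x−vt)/(2√(Dt))).
vt = 0.0853 × 172 = 14.6716 m and 2√(Dt) = 2√(0.0224 × 172) = 3.926 m.
Argument (x−vt)/(2√(Dt)) = (17.3 − 14.6716)/3.926 = 0.6695; ½·erfc(0.6695) = 0.1719.
C = 19.6 × 0.1719 = 3.37 mg/L.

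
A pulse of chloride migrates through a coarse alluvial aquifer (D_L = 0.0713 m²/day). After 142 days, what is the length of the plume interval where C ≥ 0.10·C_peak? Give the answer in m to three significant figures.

The plume is Gaussian with σ = √(2Dt) = √(2 × 0.0713 × 142) = 4.500 m.
C/C_peak = exp(−Δx²/(2σ²)) = 0.10 ⇒ Δx = σ·√(−2 ln 0.10) = 4.500 × 2.146 = 9.657 m.
Width = 2Δx = 19.3 m.

19.3 m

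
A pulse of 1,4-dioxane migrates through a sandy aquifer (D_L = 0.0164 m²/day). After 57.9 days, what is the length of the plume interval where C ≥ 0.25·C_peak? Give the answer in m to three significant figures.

4.59 m

The plume is Gaussian with σ = √(2Dt) = √(2 × 0.0164 × 57.9) = 1.378 m.
C/C_peak = exp(−Δx²/(2σ²)) = 0.25 ⇒ Δx = σ·√(−2 ln 0.25) = 1.378 × 1.665 = 2.294 m.
Width = 2Δx = 4.59 m.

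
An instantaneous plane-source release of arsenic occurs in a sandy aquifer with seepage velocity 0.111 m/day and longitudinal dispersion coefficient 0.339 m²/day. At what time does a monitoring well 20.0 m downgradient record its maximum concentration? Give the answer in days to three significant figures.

For the 1D instantaneous-source solution, setting ∂C/∂t = 0 at fixed x gives v²t² + 2Dt − x² = 0, so t = (√(D² + v²x²) − D)/v².
√(D² + v²x²) = √(0.339² + 0.111² × 20.0²) = 2.246; v² = 0.012321.
t = (2.246 − 0.339)/0.012321 = 155 days (vs. the pure-advection estimate x/v = 180 d).

155 days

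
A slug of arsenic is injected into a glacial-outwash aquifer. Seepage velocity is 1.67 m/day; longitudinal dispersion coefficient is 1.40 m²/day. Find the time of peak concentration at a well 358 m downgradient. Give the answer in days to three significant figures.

For the 1D instantaneous-source solution, setting ∂C/∂t = 0 at fixed x gives v²t² + 2Dt − x² = 0, so t = (√(D² + v²x²) − D)/v².
√(D² + v²x²) = √(1.40² + 1.67² × 358²) = 597.9; v² = 2.7889.
t = (597.9 − 1.40)/2.7889 = 214 days (vs. the pure-advection estimate x/v = 214 d).

214 days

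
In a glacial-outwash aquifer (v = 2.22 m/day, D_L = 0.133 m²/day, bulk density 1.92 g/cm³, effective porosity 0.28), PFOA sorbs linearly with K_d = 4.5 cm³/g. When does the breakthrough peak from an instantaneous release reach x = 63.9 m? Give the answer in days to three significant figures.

916 days

Retardation factor R = 1 + ρ_b·K_d/n = 1 + 1.92 × 4.5/0.28 = 31.86.
Sorption retards both mechanisms: v_R = v/R = 0.06968 m/day, D_R = D/R = 0.004175 m²/day.
Peak time from v_R²t² + 2D_R t − x² = 0: t = (√(D_R² + v_R²x²) − D_R)/v_R².
√(D_R² + v_R²x²) = √(0.004175² + 0.06968² × 63.9²) = 4.453; v_R² = 0.004855.
t = (4.453 − 0.004175)/0.004855 = 916 days.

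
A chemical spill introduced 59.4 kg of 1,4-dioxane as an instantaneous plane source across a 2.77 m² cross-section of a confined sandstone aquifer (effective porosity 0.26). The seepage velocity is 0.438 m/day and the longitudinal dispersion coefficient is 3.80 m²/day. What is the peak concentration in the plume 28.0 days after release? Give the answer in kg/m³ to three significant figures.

2.26 kg/m³

The peak of an instantaneous 1D plume sits at x = vt; there the Gaussian factor is 1 and C_max = M/(n_e·A·√(4πDt)), where n_e·A is the pore area the mass is dissolved in.
√(4πDt) = √(4π × 3.80 × 28.0) = 36.57 m, so C_max = 59.4/(0.26 × 2.77 × 36.57) = 2.26 kg/m³.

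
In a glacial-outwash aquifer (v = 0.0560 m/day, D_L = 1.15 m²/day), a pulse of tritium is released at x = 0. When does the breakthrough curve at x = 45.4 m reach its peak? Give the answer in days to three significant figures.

For the 1D instantaneous-source solution, setting ∂C/∂t = 0 at fixed x gives v²t² + 2Dt − x² = 0, so t = (√(D² + v²x²) − D)/v².
√(D² + v²x²) = √(1.15² + 0.0560² × 45.4²) = 2.790; v² = 0.003136.
t = (2.790 − 1.15)/0.003136 = 523 days (vs. the pure-advection estimate x/v = 811 d).

523 days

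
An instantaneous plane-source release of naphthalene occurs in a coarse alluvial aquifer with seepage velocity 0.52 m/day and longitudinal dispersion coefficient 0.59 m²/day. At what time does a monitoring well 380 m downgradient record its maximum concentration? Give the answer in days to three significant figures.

For the 1D instantaneous-source solution, setting ∂C/∂t = 0 at fixed x gives v²t² + 2Dt − x² = 0, so t = (√(D² + v²x²) − D)/v².
√(D² + v²x²) = √(0.59² + 0.52² × 380²) = 197.6; v² = 0.2704.
t = (197.6 − 0.59)/0.2704 = 729 days (vs. the pure-advection estimate x/v = 731 d).

729 days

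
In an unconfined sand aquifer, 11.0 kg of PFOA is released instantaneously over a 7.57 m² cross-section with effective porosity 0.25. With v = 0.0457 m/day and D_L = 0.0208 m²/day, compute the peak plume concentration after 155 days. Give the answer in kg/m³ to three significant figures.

0.913 kg/m³

The peak of an instantaneous 1D plume sits at x = vt; there the Gaussian factor is 1 and C_max = M/(n_e·A·√(4πDt)), where n_e·A is the pore area the mass is dissolved in.
√(4πDt) = √(4π × 0.0208 × 155) = 6.365 m, so C_max = 11.0/(0.25 × 7.57 × 6.365) = 0.913 kg/m³.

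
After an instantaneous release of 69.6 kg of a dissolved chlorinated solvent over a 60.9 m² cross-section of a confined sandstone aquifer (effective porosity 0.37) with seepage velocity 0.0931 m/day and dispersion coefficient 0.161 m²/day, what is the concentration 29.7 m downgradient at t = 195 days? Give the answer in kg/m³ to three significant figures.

For an instantaneous plane source, C(x,t) = M/(n_e·A·√(4πDt)) · exp(−(x−vt)²/(4Dt)), with n_e·A the pore (flow) area.
Plume center vt = 0.0931 × 195 = 18.1545 m, so the well at 29.7 m is 11.5455 m downgradient of the peak.
√(4πDt) = 19.86 m, giving peak height M/(n_e·A·√(4πDt)) = 69.6/(0.37 × 60.9 × 19.86) = 0.1555 kg/m³.
(x−vt)²/(4Dt) = (11.5455)²/(4 × 0.161 × 195) = 1.061; exp(−1.061) = 0.3461.
C = 0.1555 × 0.3461 = 0.0538 kg/m³.

0.0538 kg/m³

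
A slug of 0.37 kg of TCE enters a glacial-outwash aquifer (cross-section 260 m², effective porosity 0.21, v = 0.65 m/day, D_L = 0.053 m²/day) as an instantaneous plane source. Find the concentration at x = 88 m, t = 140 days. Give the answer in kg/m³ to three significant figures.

For an instantaneous plane source, C(x,t) = M/(n_e·A·√(4πDt)) · exp(−(x−vt)²/(4Dt)), with n_e·A the pore (flow) area.
Plume center vt = 0.65 × 140 = 91 m, so the well at 88 m is 3 m upgradient of the peak.
√(4πDt) = 9.656 m, giving peak height M/(n_e·A·√(4πDt)) = 0.37/(0.21 × 260 × 9.656) = 0.0007018 kg/m³.
(x−vt)²/(4Dt) = (-3)²/(4 × 0.053 × 140) = 0.3032; exp(−0.3032) = 0.7385.
C = 0.0007018 × 0.7385 = 0.000518 kg/m³.

0.000518 kg/m³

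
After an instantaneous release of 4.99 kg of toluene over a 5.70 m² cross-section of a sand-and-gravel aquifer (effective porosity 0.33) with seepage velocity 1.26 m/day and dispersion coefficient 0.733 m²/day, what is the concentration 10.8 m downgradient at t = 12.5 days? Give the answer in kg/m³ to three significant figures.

For an instantaneous plane source, C(x,t) = M/(n_e·A·√(4πDt)) · exp(−(x−vt)²/(4Dt)), with n_e·A the pore (flow) area.
Plume center vt = 1.26 × 12.5 = 15.75 m, so the well at 10.8 m is 4.95 m upgradient of the peak.
√(4πDt) = 10.73 m, giving peak height M/(n_e·A·√(4πDt)) = 4.99/(0.33 × 5.70 × 10.73) = 0.2472 kg/m³.
(x−vt)²/(4Dt) = (-4.95)²/(4 × 0.733 × 12.5) = 0.6686; exp(−0.6686) = 0.5124.
C = 0.2472 × 0.5124 = 0.127 kg/m³.

0.127 kg/m³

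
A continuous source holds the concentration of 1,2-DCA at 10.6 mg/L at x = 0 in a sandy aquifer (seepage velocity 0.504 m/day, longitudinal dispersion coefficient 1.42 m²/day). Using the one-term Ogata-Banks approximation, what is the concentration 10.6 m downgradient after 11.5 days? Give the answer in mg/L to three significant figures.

For a continuous step input, C/C₀ ≈ ½·erfc((x−vt)/(2√(Dt))).
vt = 0.504 × 11.5 = 5.796 m and 2√(Dt) = 2√(1.42 × 11.5) = 8.082 m.
Argument (x−vt)/(2√(Dt)) = (10.6 − 5.796)/8.082 = 0.5944; ½·erfc(0.5944) = 0.2003.
C = 10.6 × 0.2003 = 2.12 mg/L.

2.12 mg/L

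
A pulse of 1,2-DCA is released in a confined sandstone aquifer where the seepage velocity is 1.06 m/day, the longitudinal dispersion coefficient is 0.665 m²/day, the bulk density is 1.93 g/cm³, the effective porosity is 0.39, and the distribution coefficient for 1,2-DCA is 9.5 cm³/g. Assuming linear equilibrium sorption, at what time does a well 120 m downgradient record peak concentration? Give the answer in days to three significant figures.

Retardation factor R = 1 + ρ_b·K_d/n = 1 + 1.93 × 9.5/0.39 = 48.01.
Sorption retards both mechanisms: v_R = v/R = 0.02208 m/day, D_R = D/R = 0.01385 m²/day.
Peak time from v_R²t² + 2D_R t − x² = 0: t = (√(D_R² + v_R²x²) − D_R)/v_R².
√(D_R² + v_R²x²) = √(0.01385² + 0.02208² × 120²) = 2.650; v_R² = 0.0004875.
t = (2.650 − 0.01385)/0.0004875 = 5410 days.

5410 days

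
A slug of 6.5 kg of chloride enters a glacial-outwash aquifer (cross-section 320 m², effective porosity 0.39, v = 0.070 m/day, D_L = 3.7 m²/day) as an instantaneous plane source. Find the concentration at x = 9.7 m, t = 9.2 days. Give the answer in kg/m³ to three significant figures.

0.00138 kg/m³

For an instantaneous plane source, C(x,t) = M/(n_e·A·√(4πDt)) · exp(−(x−vt)²/(4Dt)), with n_e·A the pore (flow) area.
Plume center vt = 0.070 × 9.2 = 0.644 m, so the well at 9.7 m is 9.056 m downgradient of the peak.
√(4πDt) = 20.68 m, giving peak height M/(n_e·A·√(4πDt)) = 6.5/(0.39 × 320 × 20.68) = 0.002519 kg/m³.
(x−vt)²/(4Dt) = (9.056)²/(4 × 3.7 × 9.2) = 0.6023; exp(−0.6023) = 0.5476.
C = 0.002519 × 0.5476 = 0.00138 kg/m³.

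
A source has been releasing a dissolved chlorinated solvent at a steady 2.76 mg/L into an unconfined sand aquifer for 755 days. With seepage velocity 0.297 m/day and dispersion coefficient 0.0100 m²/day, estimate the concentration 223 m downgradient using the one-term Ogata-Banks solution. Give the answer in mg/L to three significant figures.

For a continuous step input, C/C₀ ≈ ½·erfc((x−vt)/(2√(Dt))).
vt = 0.297 × 755 = 224.235 m and 2√(Dt) = 2√(0.0100 × 755) = 5.495 m.
Argument (x−vt)/(2√(Dt)) = (223 − 224.235)/5.495 = -0.2247; ½·erfc(-0.2247) = 0.6247.
C = 2.76 × 0.6247 = 1.72 mg/L.

1.72 mg/L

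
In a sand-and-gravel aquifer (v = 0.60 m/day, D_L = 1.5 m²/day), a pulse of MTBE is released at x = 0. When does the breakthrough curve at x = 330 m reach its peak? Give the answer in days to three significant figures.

For the 1D instantaneous-source solution, setting ∂C/∂t = 0 at fixed x gives v²t² + 2Dt − x² = 0, so t = (√(D² + v²x²) − D)/v².
√(D² + v²x²) = √(1.5² + 0.60² × 330²) = 198.0; v² = 0.36.
t = (198.0 − 1.5)/0.36 = 546 days (vs. the pure-advection estimate x/v = 550 d).

546 days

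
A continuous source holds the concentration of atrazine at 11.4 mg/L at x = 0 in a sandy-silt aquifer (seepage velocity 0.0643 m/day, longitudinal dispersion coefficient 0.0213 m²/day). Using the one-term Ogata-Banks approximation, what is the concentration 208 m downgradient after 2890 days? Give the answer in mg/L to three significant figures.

For a continuous step input, C/C₀ ≈ ½·erfc((x−vt)/(2√(Dt))).
vt = 0.0643 × 2890 = 185.827 m and 2√(Dt) = 2√(0.0213 × 2890) = 15.69 m.
Argument (x−vt)/(2√(Dt)) = (208 − 185.827)/15.69 = 1.413; ½·erfc(1.413) = 0.02284.
C = 11.4 × 0.02284 = 0.260 mg/L.

0.260 mg/L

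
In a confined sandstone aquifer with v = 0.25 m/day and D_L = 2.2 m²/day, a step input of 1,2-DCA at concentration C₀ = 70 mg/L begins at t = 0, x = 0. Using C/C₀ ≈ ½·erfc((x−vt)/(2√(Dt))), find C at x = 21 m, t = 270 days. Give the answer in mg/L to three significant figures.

63.8 mg/L

For a continuous step input, C/C₀ ≈ ½·erfc((x−vt)/(2√(Dt))).
vt = 0.25 × 270 = 67.5 m and 2√(Dt) = 2√(2.2 × 270) = 48.74 m.
Argument (x−vt)/(2√(Dt)) = (21 − 67.5)/48.74 = -0.9540; ½·erfc(-0.9540) = 0.9114.
C = 70 × 0.9114 = 63.8 mg/L.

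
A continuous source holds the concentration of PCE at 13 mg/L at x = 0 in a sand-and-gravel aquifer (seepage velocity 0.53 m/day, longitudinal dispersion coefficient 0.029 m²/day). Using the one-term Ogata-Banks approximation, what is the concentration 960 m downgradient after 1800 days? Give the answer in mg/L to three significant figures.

For a continuous step input, C/C₀ ≈ ½·erfc((x−vt)/(2√(Dt))).
vt = 0.53 × 1800 = 954 m and 2√(Dt) = 2√(0.029 × 1800) = 14.45 m.
Argument (x−vt)/(2√(Dt)) = (960 − 954)/14.45 = 0.4152; ½·erfc(0.4152) = 0.2785.
C = 13 × 0.2785 = 3.62 mg/L.

3.62 mg/L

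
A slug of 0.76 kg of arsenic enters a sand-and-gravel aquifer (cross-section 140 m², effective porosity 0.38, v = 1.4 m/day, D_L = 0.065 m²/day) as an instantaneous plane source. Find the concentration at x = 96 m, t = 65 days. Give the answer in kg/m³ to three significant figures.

0.000447 kg/m³

For an instantaneous plane source, C(x,t) = M/(n_e·A·√(4πDt)) · exp(−(x−vt)²/(4Dt)), with n_e·A the pore (flow) area.
Plume center vt = 1.4 × 65 = 91 m, so the well at 96 m is 5 m downgradient of the peak.
√(4πDt) = 7.286 m, giving peak height M/(n_e·A·√(4πDt)) = 0.76/(0.38 × 140 × 7.286) = 0.001961 kg/m³.
(x−vt)²/(4Dt) = (5)²/(4 × 0.065 × 65) = 1.479; exp(−1.479) = 0.2279.
C = 0.001961 × 0.2279 = 0.000447 kg/m³.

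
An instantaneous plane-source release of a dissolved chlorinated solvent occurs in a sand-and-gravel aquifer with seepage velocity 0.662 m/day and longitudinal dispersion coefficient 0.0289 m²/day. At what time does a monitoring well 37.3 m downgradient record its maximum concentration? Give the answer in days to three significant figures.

56.3 days

For the 1D instantaneous-source solution, setting ∂C/∂t = 0 at fixed x gives v²t² + 2Dt − x² = 0, so t = (√(D² + v²x²) − D)/v².
√(D² + v²x²) = √(0.0289² + 0.662² × 37.3²) = 24.69; v² = 0.438244.
t = (24.69 − 0.0289)/0.438244 = 56.3 days (vs. the pure-advection estimate x/v = 56.3 d).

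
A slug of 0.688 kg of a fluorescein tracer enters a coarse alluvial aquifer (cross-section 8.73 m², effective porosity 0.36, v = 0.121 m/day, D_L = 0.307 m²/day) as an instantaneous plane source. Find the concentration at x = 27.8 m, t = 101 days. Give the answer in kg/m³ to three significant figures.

0.00157 kg/m³

For an instantaneous plane source, C(x,t) = M/(n_e·A·√(4πDt)) · exp(−(x−vt)²/(4Dt)), with n_e·A the pore (flow) area.
Plume center vt = 0.121 × 101 = 12.221 m, so the well at 27.8 m is 15.579 m downgradient of the peak.
√(4πDt) = 19.74 m, giving peak height M/(n_e·A·√(4πDt)) = 0.688/(0.36 × 8.73 × 19.74) = 0.01109 kg/m³.
(x−vt)²/(4Dt) = (15.579)²/(4 × 0.307 × 101) = 1.957; exp(−1.957) = 0.1413.
C = 0.01109 × 0.1413 = 0.00157 kg/m³.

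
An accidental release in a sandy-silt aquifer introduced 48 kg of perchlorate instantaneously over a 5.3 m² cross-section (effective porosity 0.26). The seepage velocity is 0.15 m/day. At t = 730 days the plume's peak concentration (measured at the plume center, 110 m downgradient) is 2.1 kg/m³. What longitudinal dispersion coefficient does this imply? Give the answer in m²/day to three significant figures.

0.0300 m²/day

At the plume center C_max = M/(n_e·A·√(4πDt)), so D = M²/(4πt·(n_e·A·C_max)²).
n_e·A·C_max = 0.26 × 5.3 × 2.1 = 2.894 kg/m.
D = 48²/(4π × 730 × 2.894²) = 0.0300 m²/day.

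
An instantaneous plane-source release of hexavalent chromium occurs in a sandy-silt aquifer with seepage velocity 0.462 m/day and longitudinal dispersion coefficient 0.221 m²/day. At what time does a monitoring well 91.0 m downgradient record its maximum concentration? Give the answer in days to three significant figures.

196 days

For the 1D instantaneous-source solution, setting ∂C/∂t = 0 at fixed x gives v²t² + 2Dt − x² = 0, so t = (√(D² + v²x²) − D)/v².
√(D² + v²x²) = √(0.221² + 0.462² × 91.0²) = 42.04; v² = 0.213444.
t = (42.04 − 0.221)/0.213444 = 196 days (vs. the pure-advection estimate x/v = 197 d).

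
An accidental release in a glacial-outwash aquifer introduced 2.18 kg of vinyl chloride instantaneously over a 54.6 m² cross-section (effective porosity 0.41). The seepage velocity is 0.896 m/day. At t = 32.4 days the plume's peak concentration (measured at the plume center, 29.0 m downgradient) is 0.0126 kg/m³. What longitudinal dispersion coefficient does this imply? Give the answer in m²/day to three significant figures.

0.147 m²/day

At the plume center C_max = M/(n_e·A·√(4πDt)), so D = M²/(4πt·(n_e·A·C_max)²).
n_e·A·C_max = 0.41 × 54.6 × 0.0126 = 0.2821 kg/m.
D = 2.18²/(4π × 32.4 × 0.2821²) = 0.147 m²/day.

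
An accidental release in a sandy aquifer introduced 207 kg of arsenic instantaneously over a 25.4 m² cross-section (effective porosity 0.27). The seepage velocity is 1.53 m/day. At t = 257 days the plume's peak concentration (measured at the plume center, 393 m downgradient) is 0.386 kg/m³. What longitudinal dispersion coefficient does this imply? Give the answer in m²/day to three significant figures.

1.89 m²/day

At the plume center C_max = M/(n_e·A·√(4πDt)), so D = M²/(4πt·(n_e·A·C_max)²).
n_e·A·C_max = 0.27 × 25.4 × 0.386 = 2.647 kg/m.
D = 207²/(4π × 257 × 2.647²) = 1.89 m²/day.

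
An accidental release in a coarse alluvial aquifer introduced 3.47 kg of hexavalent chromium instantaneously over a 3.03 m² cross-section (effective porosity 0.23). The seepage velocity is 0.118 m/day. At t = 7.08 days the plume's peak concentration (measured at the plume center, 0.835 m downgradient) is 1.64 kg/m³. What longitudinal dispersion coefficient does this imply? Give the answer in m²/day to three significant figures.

0.104 m²/day

At the plume center C_max = M/(n_e·A·√(4πDt)), so D = M²/(4πt·(n_e·A·C_max)²).
n_e·A·C_max = 0.23 × 3.03 × 1.64 = 1.143 kg/m.
D = 3.47²/(4π × 7.08 × 1.143²) = 0.104 m²/day.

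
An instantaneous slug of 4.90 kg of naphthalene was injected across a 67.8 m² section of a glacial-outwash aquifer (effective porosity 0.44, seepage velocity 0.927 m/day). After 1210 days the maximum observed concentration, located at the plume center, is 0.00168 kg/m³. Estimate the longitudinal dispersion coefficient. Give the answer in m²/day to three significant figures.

0.629 m²/day

At the plume center C_max = M/(n_e·A·√(4πDt)), so D = M²/(4πt·(n_e·A·C_max)²).
n_e·A·C_max = 0.44 × 67.8 × 0.00168 = 0.05012 kg/m.
D = 4.90²/(4π × 1210 × 0.05012²) = 0.629 m²/day.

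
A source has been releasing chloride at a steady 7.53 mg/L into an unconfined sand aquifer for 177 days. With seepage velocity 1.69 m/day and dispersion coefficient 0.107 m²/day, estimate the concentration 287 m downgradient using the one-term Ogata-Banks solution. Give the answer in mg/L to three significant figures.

7.35 mg/L

For a continuous step input, C/C₀ ≈ ½·erfc((x−vt)/(2√(Dt))).
vt = 1.69 × 177 = 299.13 m and 2√(Dt) = 2√(0.107 × 177) = 8.704 m.
Argument (x−vt)/(2√(Dt)) = (287 − 299.13)/8.704 = -1.394; ½·erfc(-1.394) = 0.9757.
C = 7.53 × 0.9757 = 7.35 mg/L.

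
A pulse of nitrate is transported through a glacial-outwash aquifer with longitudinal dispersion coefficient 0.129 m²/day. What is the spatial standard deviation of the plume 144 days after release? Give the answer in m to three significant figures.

6.10 m

Dispersive spreading gives a Gaussian with σ² = 2Dt; advection only shifts the center.
σ = √(2 × 0.129 × 144) = 6.10 m.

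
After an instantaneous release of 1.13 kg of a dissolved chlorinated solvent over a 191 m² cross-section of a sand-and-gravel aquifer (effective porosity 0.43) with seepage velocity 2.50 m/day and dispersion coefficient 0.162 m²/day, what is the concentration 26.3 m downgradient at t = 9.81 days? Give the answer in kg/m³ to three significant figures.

0.00188 kg/m³

For an instantaneous plane source, C(x,t) = M/(n_e·A·√(4πDt)) · exp(−(x−vt)²/(4Dt)), with n_e·A the pore (flow) area.
Plume center vt = 2.50 × 9.81 = 24.525 m, so the well at 26.3 m is 1.775 m downgradient of the peak.
√(4πDt) = 4.469 m, giving peak height M/(n_e·A·√(4πDt)) = 1.13/(0.43 × 191 × 4.469) = 0.003079 kg/m³.
(x−vt)²/(4Dt) = (1.775)²/(4 × 0.162 × 9.81) = 0.4956; exp(−0.4956) = 0.6092.
C = 0.003079 × 0.6092 = 0.00188 kg/m³.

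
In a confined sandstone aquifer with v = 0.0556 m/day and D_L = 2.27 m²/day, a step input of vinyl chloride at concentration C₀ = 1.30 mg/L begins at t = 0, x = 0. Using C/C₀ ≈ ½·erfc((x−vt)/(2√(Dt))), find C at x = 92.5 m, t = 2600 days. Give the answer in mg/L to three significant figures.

0.889 mg/L

For a continuous step input, C/C₀ ≈ ½·erfc((x−vt)/(2√(Dt))).
vt = 0.0556 × 2600 = 144.56 m and 2√(Dt) = 2√(2.27 × 2600) = 153.6 m.
Argument (x−vt)/(2√(Dt)) = (92.5 − 144.56)/153.6 = -0.3389; ½·erfc(-0.3389) = 0.6841.
C = 1.30 × 0.6841 = 0.889 mg/L.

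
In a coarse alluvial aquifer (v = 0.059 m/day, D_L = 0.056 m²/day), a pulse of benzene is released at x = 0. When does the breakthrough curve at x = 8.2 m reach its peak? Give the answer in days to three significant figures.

124 days

For the 1D instantaneous-source solution, setting ∂C/∂t = 0 at fixed x gives v²t² + 2Dt − x² = 0, so t = (√(D² + v²x²) − D)/v².
√(D² + v²x²) = √(0.056² + 0.059² × 8.2²) = 0.4870; v² = 0.003481.
t = (0.4870 − 0.056)/0.003481 = 124 days (vs. the pure-advection estimate x/v = 139 d).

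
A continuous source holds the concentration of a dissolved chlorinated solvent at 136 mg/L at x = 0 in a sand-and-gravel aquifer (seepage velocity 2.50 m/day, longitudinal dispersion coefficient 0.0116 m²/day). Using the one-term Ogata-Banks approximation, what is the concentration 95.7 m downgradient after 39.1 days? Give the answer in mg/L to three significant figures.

134 mg/L

For a continuous step input, C/C₀ ≈ ½·erfc((x−vt)/(2√(Dt))).
vt = 2.50 × 39.1 = 97.75 m and 2√(Dt) = 2√(0.0116 × 39.1) = 1.347 m.
Argument (x−vt)/(2√(Dt)) = (95.7 − 97.75)/1.347 = -1.522; ½·erfc(-1.522) = 0.9843.
C = 136 × 0.9843 = 134 mg/L.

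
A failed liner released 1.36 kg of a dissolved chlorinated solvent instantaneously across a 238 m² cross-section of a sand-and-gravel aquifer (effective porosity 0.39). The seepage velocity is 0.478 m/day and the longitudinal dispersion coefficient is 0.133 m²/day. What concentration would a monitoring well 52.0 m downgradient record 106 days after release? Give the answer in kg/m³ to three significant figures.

0.00107 kg/m³

For an instantaneous plane source, C(x,t) = M/(n_e·A·√(4πDt)) · exp(−(x−vt)²/(4Dt)), with n_e·A the pore (flow) area.
Plume center vt = 0.478 × 106 = 50.668 m, so the well at 52.0 m is 1.332 m downgradient of the peak.
√(4πDt) = 13.31 m, giving peak height M/(n_e·A·√(4πDt)) = 1.36/(0.39 × 238 × 13.31) = 0.001101 kg/m³.
(x−vt)²/(4Dt) = (1.332)²/(4 × 0.133 × 106) = 0.03146; exp(−0.03146) = 0.9690.
C = 0.001101 × 0.9690 = 0.00107 kg/m³.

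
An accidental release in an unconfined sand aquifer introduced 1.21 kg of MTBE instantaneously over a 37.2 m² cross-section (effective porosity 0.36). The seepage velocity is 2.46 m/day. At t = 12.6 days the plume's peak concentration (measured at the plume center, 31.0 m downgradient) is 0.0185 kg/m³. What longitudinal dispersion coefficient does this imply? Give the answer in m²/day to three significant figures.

At the plume center C_max = M/(n_e·A·√(4πDt)), so D = M²/(4πt·(n_e·A·C_max)²).
n_e·A·C_max = 0.36 × 37.2 × 0.0185 = 0.2478 kg/m.
D = 1.21²/(4π × 12.6 × 0.2478²) = 0.151 m²/day.

0.151 m²/day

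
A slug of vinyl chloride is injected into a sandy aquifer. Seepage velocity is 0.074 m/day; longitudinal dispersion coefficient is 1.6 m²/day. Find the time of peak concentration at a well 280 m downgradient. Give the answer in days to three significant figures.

3500 days

For the 1D instantaneous-source solution, setting ∂C/∂t = 0 at fixed x gives v²t² + 2Dt − x² = 0, so t = (√(D² + v²x²) − D)/v².
√(D² + v²x²) = √(1.6² + 0.074² × 280²) = 20.78; v² = 0.005476.
t = (20.78 − 1.6)/0.005476 = 3500 days (vs. the pure-advection estimate x/v = 3780 d).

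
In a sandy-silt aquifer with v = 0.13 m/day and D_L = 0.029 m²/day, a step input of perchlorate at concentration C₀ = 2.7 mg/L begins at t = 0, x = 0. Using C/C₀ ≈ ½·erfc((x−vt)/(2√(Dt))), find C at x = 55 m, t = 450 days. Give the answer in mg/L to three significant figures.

For a continuous step input, C/C₀ ≈ ½·erfc((x−vt)/(2√(Dt))).
vt = 0.13 × 450 = 58.5 m and 2√(Dt) = 2√(0.029 × 450) = 7.225 m.
Argument (x−vt)/(2√(Dt)) = (55 − 58.5)/7.225 = -0.4844; ½·erfc(-0.4844) = 0.7533.
C = 2.7 × 0.7533 = 2.03 mg/L.

2.03 mg/L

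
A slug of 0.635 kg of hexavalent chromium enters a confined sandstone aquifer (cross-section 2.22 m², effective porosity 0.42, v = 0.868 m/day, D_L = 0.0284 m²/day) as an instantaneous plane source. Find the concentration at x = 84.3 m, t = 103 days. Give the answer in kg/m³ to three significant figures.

For an instantaneous plane source, C(x,t) = M/(n_e·A·√(4πDt)) · exp(−(x−vt)²/(4Dt)), with n_e·A the pore (flow) area.
Plume center vt = 0.868 × 103 = 89.404 m, so the well at 84.3 m is 5.104 m upgradient of the peak.
√(4πDt) = 6.063 m, giving peak height M/(n_e·A·√(4πDt)) = 0.635/(0.42 × 2.22 × 6.063) = 0.1123 kg/m³.
(x−vt)²/(4Dt) = (-5.104)²/(4 × 0.0284 × 103) = 2.226; exp(−2.226) = 0.1080.
C = 0.1123 × 0.1080 = 0.0121 kg/m³.

0.0121 kg/m³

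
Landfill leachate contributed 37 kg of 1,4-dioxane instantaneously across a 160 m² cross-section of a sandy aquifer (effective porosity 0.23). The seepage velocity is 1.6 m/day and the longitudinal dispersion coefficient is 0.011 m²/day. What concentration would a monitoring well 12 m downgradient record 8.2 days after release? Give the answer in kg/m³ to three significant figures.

For an instantaneous plane source, C(x,t) = M/(n_e·A·√(4πDt)) · exp(−(x−vt)²/(4Dt)), with n_e·A the pore (flow) area.
Plume center vt = 1.6 × 8.2 = 13.12 m, so the well at 12 m is 1.12 m upgradient of the peak.
√(4πDt) = 1.065 m, giving peak height M/(n_e·A·√(4πDt)) = 37/(0.23 × 160 × 1.065) = 0.9441 kg/m³.
(x−vt)²/(4Dt) = (-1.12)²/(4 × 0.011 × 8.2) = 3.477; exp(−3.477) = 0.03090.
C = 0.9441 × 0.03090 = 0.0292 kg/m³.

0.0292 kg/m³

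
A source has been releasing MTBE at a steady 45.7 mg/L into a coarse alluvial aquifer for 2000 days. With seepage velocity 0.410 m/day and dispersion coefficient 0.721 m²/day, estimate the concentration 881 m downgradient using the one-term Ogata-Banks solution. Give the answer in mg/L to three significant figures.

For a continuous step input, C/C₀ ≈ ½·erfc((x−vt)/(2√(Dt))).
vt = 0.410 × 2000 = 820 m and 2√(Dt) = 2√(0.721 × 2000) = 75.95 m.
Argument (x−vt)/(2√(Dt)) = (881 − 820)/75.95 = 0.8032; ½·erfc(0.8032) = 0.1280.
C = 45.7 × 0.1280 = 5.85 mg/L.

5.85 mg/L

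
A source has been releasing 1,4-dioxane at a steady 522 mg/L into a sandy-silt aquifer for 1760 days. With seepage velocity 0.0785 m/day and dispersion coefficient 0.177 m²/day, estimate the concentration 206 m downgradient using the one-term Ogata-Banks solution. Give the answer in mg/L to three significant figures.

For a continuous step input, C/C₀ ≈ ½·erfc((x−vt)/(2√(Dt))).
vt = 0.0785 × 1760 = 138.16 m and 2√(Dt) = 2√(0.177 × 1760) = 35.30 m.
Argument (x−vt)/(2√(Dt)) = (206 − 138.16)/35.30 = 1.922; ½·erfc(1.922) = 0.003283.
C = 522 × 0.003283 = 1.71 mg/L.

1.71 mg/L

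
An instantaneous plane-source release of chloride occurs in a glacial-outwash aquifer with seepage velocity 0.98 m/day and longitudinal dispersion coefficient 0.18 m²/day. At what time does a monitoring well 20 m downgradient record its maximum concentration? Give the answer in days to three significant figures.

For the 1D instantaneous-source solution, setting ∂C/∂t = 0 at fixed x gives v²t² + 2Dt − x² = 0, so t = (√(D² + v²x²) − D)/v².
√(D² + v²x²) = √(0.18² + 0.98² × 20²) = 19.60; v² = 0.9604.
t = (19.60 − 0.18)/0.9604 = 20.2 days (vs. the pure-advection estimate x/v = 20.4 d).

20.2 days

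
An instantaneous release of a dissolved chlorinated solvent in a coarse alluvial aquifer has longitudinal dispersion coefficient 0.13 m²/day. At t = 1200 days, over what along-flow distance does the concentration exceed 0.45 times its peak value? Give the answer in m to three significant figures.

44.6 m

The plume is Gaussian with σ = √(2Dt) = √(2 × 0.13 × 1200) = 17.66 m.
C/C_peak = exp(−Δx²/(2σ²)) = 0.45 ⇒ Δx = σ·√(−2 ln 0.45) = 17.66 × 1.264 = 22.32 m.
Width = 2Δx = 44.6 m.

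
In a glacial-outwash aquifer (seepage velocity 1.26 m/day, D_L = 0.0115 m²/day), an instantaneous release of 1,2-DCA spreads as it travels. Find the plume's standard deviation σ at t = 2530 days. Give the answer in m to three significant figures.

7.63 m

Dispersive spreading gives a Gaussian with σ² = 2Dt; advection only shifts the center.
σ = √(2 × 0.0115 × 2530) = 7.63 m.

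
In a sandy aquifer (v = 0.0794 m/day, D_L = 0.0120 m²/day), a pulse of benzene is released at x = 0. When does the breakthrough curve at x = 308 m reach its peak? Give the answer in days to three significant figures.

3880 days

For the 1D instantaneous-source solution, setting ∂C/∂t = 0 at fixed x gives v²t² + 2Dt − x² = 0, so t = (√(D² + v²x²) − D)/v².
√(D² + v²x²) = √(0.0120² + 0.0794² × 308²) = 24.46; v² = 0.00630436.
t = (24.46 − 0.0120)/0.00630436 = 3880 days (vs. the pure-advection estimate x/v = 3880 d).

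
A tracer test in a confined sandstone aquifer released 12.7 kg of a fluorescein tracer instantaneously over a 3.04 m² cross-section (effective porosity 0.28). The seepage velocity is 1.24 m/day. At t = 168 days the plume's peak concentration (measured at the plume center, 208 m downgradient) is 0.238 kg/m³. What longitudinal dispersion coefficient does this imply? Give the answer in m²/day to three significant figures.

1.86 m²/day

At the plume center C_max = M/(n_e·A·√(4πDt)), so D = M²/(4πt·(n_e·A·C_max)²).
n_e·A·C_max = 0.28 × 3.04 × 0.238 = 0.2026 kg/m.
D = 12.7²/(4π × 168 × 0.2026²) = 1.86 m²/day.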